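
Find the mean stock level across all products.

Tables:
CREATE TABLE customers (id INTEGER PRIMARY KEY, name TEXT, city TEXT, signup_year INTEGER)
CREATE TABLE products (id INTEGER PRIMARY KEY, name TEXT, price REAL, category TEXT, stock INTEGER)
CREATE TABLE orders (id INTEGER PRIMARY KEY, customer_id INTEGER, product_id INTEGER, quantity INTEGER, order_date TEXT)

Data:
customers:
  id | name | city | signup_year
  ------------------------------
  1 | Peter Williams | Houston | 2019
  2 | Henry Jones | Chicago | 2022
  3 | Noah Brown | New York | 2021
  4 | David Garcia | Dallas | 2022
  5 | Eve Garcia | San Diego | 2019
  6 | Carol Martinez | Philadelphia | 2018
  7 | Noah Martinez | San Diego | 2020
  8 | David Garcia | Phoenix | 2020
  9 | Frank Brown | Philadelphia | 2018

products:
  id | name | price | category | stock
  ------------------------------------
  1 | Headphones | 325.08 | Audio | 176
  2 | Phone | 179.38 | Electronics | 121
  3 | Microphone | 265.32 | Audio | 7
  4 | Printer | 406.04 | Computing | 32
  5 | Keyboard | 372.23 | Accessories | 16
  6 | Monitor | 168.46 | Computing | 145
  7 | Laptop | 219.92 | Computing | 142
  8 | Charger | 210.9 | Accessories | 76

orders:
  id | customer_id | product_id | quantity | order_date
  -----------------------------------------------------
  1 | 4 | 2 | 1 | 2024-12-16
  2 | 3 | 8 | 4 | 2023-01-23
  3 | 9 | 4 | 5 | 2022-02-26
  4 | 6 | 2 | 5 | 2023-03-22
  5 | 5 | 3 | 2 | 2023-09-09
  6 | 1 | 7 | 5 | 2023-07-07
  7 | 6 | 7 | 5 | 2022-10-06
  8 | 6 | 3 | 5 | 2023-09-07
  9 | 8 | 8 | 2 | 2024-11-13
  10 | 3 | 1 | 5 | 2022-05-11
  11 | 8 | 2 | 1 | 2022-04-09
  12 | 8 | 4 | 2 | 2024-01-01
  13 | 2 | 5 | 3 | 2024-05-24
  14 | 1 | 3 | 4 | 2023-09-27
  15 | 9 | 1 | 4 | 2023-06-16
SELECT AVG(stock) FROM products

Execution result:
89.38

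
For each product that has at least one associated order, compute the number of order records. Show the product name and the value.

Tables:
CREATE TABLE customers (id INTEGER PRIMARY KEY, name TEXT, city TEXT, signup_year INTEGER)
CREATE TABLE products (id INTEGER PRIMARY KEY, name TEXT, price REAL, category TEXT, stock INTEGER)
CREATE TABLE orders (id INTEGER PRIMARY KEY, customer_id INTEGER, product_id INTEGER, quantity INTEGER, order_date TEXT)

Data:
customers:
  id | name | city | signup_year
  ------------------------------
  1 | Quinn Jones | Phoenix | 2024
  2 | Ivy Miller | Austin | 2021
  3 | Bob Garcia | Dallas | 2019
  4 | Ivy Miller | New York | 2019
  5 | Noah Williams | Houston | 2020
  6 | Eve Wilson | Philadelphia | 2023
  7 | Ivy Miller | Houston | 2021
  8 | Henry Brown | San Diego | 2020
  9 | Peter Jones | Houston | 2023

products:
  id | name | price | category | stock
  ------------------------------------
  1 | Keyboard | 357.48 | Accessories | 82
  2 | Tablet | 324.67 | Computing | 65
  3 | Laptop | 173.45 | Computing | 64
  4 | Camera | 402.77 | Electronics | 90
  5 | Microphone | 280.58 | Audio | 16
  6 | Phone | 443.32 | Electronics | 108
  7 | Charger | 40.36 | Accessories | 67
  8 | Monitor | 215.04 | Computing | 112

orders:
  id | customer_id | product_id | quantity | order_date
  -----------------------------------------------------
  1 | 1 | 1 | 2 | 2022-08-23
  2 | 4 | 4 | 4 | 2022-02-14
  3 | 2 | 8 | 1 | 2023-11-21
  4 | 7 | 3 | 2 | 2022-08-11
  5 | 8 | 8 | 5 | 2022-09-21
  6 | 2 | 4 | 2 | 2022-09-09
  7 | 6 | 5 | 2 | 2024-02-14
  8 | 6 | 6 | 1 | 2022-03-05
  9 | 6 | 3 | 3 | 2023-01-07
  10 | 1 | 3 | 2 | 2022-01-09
SELECT p.name, COUNT(*) AS n FROM orders c JOIN products p ON c.product_id = p.id GROUP BY p.id, p.name

Execution result:
name | n
Keyboard | 1
Laptop | 3
Camera | 2
Microphone | 1
Phone | 1
Monitor | 2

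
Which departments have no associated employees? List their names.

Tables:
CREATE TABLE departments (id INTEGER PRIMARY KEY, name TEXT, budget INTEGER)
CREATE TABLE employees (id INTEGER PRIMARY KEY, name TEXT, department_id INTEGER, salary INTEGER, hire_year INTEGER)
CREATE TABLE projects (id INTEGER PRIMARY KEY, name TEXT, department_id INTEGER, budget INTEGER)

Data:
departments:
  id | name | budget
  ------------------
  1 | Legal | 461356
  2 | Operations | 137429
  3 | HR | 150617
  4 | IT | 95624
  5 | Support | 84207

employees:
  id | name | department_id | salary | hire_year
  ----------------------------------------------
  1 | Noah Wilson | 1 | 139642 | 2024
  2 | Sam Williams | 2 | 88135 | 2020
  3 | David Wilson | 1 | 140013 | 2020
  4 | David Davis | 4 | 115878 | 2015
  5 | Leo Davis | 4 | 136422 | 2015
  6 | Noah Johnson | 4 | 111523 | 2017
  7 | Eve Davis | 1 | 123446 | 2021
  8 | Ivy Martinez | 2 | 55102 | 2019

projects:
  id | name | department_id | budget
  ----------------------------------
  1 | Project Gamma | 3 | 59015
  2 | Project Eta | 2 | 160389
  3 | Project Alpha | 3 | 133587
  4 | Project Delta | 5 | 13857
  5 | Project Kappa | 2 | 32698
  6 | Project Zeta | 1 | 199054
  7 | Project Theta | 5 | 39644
SELECT p.name FROM departments p LEFT JOIN employees c ON c.department_id = p.id WHERE c.id IS NULL

Execution result:
name
HR
Support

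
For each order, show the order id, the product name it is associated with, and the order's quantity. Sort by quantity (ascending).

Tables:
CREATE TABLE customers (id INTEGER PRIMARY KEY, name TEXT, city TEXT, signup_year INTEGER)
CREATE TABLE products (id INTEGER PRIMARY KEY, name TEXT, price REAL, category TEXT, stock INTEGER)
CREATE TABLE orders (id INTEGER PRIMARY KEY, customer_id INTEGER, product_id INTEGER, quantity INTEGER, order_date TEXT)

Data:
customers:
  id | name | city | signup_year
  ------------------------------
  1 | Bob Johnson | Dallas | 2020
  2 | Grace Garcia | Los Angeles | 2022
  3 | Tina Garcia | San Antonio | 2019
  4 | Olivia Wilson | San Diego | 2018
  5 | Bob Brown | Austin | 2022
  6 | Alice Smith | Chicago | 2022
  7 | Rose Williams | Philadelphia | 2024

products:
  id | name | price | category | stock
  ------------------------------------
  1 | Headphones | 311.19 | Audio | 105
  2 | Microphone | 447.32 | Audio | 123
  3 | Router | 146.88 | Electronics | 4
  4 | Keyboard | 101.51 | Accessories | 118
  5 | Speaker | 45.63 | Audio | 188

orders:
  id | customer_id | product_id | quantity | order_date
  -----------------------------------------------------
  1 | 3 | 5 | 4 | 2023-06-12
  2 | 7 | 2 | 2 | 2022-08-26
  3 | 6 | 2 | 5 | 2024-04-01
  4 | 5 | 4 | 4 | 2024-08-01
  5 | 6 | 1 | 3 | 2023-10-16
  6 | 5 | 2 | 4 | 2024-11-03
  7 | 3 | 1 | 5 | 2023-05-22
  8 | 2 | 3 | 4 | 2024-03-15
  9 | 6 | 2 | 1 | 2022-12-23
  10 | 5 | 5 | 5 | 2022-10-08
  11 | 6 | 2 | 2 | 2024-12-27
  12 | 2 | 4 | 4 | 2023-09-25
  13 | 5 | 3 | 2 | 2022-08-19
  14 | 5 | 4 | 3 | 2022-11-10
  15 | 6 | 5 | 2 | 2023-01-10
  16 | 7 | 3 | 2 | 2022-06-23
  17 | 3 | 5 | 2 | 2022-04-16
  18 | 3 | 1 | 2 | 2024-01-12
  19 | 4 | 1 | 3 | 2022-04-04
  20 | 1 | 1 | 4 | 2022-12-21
SELECT c.id, p.name AS product, c.quantity FROM orders c JOIN products p ON c.product_id = p.id ORDER BY c.quantity ASC

Execution result:
id | product | quantity
9 | Microphone | 1
2 | Microphone | 2
11 | Microphone | 2
13 | Router | 2
15 | Speaker | 2
16 | Router | 2
17 | Speaker | 2
18 | Headphones | 2
5 | Headphones | 3
14 | Keyboard | 3
19 | Headphones | 3
1 | Speaker | 4
4 | Keyboard | 4
6 | Microphone | 4
8 | Router | 4
12 | Keyboard | 4
20 | Headphones | 4
3 | Microphone | 5
7 | Headphones | 5
10 | Speaker | 5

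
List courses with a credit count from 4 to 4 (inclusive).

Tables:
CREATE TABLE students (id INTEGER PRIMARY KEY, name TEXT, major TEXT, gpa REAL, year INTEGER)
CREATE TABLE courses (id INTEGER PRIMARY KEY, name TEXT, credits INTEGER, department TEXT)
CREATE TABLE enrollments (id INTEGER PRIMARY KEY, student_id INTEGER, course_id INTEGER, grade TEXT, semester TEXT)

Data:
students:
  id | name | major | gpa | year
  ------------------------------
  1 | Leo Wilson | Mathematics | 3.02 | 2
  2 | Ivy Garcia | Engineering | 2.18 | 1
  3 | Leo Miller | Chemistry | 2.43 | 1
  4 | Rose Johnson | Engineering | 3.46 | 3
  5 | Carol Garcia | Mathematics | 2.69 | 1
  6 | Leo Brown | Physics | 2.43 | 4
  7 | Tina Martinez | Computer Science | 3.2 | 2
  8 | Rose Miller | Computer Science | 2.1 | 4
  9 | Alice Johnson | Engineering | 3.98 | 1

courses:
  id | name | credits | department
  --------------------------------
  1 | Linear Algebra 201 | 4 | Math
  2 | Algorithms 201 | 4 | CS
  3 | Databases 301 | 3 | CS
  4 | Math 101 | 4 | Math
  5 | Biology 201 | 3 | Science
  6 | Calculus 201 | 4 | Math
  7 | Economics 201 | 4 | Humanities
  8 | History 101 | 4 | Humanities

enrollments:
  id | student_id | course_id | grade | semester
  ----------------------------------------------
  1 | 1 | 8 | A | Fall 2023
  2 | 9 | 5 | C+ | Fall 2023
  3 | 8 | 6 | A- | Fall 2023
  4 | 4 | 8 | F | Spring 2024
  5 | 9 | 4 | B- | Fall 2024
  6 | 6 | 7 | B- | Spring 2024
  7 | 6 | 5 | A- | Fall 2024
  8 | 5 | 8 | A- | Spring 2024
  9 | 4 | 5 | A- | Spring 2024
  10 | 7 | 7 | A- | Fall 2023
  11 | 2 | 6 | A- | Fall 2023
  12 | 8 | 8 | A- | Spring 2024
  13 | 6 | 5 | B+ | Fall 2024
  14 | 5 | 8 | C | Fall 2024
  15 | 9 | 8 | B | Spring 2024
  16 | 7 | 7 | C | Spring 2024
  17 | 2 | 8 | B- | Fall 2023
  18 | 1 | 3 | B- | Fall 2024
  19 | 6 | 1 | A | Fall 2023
SELECT name, credits FROM courses WHERE credits BETWEEN 4 AND 4

Execution result:
name | credits
Linear Algebra 201 | 4
Algorithms 201 | 4
Math 101 | 4
Calculus 201 | 4
Economics 201 | 4
History 101 | 4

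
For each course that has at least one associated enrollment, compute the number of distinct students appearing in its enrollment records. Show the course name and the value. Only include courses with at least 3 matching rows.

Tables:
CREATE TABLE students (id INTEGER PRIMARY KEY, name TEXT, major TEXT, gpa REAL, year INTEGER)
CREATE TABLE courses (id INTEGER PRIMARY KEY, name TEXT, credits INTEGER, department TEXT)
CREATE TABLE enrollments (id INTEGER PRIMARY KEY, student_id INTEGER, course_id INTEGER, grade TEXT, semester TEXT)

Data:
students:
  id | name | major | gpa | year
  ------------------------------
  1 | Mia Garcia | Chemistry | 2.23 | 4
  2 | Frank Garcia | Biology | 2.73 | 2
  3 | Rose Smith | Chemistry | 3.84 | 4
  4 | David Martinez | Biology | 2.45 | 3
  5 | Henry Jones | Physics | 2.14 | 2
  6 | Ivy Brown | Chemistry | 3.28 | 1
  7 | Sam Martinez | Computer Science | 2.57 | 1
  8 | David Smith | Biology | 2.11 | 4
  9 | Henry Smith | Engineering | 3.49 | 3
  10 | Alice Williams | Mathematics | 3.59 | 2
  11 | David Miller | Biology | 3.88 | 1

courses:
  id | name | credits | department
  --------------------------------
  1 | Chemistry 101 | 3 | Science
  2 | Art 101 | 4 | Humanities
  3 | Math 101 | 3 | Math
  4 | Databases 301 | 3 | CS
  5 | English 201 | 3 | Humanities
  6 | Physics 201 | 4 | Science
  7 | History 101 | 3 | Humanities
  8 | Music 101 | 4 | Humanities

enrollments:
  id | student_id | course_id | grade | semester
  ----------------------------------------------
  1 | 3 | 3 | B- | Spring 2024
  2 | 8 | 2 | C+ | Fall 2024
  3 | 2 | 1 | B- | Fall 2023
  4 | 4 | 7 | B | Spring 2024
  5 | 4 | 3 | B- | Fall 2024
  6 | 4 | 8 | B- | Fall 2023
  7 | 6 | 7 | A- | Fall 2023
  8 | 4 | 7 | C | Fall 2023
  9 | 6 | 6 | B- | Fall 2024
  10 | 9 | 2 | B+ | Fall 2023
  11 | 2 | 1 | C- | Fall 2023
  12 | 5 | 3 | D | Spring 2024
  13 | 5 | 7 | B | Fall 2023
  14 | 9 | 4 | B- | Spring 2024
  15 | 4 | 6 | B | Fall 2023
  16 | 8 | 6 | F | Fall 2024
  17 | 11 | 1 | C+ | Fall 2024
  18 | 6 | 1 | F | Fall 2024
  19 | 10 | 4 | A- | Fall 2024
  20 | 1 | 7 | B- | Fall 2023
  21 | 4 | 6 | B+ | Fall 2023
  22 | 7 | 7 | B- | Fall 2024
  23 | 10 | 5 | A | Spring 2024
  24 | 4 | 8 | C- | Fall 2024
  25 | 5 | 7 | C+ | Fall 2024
SELECT p.name, COUNT(DISTINCT c.student_id) AS distinct_student_count FROM enrollments c JOIN courses p ON c.course_id = p.id GROUP BY p.id, p.name HAVING COUNT(*) >= 3

Execution result:
name | distinct_student_count
Chemistry 101 | 3
Math 101 | 3
Physics 201 | 3
History 101 | 5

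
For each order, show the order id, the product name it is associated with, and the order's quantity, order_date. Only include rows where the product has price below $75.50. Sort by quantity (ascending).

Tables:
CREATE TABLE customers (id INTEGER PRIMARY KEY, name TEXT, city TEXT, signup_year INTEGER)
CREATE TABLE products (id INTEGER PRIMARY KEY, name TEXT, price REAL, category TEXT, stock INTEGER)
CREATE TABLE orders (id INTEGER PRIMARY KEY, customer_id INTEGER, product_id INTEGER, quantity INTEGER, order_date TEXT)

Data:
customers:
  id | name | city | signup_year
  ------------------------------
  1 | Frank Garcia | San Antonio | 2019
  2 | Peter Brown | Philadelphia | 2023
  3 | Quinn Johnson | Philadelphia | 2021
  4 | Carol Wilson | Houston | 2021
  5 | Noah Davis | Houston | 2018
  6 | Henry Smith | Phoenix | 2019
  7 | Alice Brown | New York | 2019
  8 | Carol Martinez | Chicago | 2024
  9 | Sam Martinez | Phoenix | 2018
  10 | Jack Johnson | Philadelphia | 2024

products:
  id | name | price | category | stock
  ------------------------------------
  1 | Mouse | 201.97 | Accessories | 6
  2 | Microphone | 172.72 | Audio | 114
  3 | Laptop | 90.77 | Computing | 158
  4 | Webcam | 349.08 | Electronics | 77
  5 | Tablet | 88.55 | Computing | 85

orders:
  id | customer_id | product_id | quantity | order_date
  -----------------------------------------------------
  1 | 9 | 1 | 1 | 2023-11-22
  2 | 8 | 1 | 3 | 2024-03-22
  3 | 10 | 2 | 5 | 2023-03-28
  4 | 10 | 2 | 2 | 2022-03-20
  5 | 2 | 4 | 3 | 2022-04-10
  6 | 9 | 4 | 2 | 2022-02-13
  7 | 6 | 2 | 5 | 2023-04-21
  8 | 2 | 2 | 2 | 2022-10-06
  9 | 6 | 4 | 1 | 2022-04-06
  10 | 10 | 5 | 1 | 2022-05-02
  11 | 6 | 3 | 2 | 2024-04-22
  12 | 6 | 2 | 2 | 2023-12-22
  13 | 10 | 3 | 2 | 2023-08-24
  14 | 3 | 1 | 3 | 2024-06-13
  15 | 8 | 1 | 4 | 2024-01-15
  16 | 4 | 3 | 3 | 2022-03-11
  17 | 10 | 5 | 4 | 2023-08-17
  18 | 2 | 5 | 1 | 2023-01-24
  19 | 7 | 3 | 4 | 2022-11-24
SELECT c.id, p.name AS product, c.quantity, c.order_date FROM orders c JOIN products p ON c.product_id = p.id WHERE p.price < 75.5 ORDER BY c.quantity ASC

Execution result:
(no rows)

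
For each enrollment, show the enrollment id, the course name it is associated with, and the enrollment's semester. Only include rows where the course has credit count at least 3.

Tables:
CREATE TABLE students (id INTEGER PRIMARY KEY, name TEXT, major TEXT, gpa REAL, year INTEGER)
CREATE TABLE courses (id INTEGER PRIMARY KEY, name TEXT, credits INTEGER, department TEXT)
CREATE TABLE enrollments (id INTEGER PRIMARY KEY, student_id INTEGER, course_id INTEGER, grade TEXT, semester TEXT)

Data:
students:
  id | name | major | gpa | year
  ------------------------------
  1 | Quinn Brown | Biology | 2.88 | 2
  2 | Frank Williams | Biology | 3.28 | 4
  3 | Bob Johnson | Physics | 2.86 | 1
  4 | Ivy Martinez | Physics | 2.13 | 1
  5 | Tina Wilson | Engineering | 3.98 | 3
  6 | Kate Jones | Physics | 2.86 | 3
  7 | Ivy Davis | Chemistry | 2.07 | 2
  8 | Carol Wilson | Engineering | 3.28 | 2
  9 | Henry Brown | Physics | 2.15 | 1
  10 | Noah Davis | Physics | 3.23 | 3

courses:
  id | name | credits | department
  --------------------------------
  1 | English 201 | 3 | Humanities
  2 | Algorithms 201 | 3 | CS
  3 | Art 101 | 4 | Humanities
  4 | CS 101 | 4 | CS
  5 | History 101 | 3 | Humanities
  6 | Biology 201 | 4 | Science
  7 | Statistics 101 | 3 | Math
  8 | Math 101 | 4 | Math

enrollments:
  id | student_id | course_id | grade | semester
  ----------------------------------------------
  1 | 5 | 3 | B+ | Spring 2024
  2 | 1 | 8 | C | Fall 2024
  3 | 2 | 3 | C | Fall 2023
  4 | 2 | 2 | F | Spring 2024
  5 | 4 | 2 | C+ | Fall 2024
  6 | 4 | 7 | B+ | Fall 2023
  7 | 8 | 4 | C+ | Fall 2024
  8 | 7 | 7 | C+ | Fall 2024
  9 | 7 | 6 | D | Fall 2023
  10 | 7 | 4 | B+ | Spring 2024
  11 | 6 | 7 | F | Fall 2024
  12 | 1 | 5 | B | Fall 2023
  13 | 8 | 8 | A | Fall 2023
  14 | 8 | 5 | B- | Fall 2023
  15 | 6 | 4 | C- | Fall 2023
SELECT c.id, p.name AS course, c.semester FROM enrollments c JOIN courses p ON c.course_id = p.id WHERE p.credits >= 3

Execution result:
id | course | semester
1 | Art 101 | Spring 2024
2 | Math 101 | Fall 2024
3 | Art 101 | Fall 2023
4 | Algorithms 201 | Spring 2024
5 | Algorithms 201 | Fall 2024
6 | Statistics 101 | Fall 2023
7 | CS 101 | Fall 2024
8 | Statistics 101 | Fall 2024
9 | Biology 201 | Fall 2023
10 | CS 101 | Spring 2024
11 | Statistics 101 | Fall 2024
12 | History 101 | Fall 2023
13 | Math 101 | Fall 2023
14 | History 101 | Fall 2023
15 | CS 101 | Fall 2023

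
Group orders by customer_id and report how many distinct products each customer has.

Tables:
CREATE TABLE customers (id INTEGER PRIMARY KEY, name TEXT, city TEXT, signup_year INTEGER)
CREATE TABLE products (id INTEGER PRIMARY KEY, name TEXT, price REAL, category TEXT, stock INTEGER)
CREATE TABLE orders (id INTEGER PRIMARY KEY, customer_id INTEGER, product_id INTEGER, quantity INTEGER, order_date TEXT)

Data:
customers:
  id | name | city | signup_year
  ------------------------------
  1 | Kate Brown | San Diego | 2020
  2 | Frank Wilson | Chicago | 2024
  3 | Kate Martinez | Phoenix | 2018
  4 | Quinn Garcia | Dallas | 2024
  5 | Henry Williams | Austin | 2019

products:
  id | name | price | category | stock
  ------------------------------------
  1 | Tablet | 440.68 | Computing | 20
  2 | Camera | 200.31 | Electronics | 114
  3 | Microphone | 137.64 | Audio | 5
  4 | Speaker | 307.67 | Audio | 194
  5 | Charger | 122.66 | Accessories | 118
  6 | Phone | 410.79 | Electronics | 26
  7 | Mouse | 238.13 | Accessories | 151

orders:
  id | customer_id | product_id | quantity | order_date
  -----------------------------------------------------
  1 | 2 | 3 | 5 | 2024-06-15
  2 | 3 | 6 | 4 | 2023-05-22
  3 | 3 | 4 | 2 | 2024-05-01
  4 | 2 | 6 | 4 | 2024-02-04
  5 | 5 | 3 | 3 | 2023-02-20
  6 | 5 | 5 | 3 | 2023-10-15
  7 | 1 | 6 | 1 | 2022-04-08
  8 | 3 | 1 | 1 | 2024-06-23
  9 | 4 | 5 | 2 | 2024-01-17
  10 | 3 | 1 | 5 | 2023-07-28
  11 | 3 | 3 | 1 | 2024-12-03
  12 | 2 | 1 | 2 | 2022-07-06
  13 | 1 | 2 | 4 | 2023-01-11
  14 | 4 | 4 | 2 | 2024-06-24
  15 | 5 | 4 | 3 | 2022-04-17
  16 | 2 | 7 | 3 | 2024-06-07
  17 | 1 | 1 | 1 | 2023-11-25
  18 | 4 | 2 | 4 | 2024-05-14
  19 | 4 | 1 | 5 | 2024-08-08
SELECT customer_id, COUNT(DISTINCT product_id) AS distinct_product_count FROM orders GROUP BY customer_id

Execution result:
customer_id | distinct_product_count
1 | 3
2 | 4
3 | 4
4 | 4
5 | 3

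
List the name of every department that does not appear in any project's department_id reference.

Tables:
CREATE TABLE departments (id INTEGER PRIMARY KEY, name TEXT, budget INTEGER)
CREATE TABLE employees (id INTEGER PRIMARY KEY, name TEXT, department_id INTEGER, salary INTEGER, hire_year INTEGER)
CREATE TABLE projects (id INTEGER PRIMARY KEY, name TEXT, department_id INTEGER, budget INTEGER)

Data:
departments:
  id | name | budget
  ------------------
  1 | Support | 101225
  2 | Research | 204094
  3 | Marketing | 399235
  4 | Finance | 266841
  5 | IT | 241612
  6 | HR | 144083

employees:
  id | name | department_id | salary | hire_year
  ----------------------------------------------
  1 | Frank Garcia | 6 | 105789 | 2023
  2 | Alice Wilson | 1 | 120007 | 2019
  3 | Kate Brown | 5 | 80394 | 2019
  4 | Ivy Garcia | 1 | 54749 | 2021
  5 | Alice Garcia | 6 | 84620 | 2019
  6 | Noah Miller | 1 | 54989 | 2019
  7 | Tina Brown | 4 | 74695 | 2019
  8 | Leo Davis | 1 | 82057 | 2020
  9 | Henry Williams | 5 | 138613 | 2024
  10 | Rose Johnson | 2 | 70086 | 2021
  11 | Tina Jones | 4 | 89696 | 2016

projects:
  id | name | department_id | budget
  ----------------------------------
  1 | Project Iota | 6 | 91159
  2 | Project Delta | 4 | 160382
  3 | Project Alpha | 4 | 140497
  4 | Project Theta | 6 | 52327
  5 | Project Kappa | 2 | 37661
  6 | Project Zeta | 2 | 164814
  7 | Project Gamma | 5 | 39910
SELECT p.name FROM departments p LEFT JOIN projects c ON c.department_id = p.id WHERE c.id IS NULL

Execution result:
name
Support
Marketing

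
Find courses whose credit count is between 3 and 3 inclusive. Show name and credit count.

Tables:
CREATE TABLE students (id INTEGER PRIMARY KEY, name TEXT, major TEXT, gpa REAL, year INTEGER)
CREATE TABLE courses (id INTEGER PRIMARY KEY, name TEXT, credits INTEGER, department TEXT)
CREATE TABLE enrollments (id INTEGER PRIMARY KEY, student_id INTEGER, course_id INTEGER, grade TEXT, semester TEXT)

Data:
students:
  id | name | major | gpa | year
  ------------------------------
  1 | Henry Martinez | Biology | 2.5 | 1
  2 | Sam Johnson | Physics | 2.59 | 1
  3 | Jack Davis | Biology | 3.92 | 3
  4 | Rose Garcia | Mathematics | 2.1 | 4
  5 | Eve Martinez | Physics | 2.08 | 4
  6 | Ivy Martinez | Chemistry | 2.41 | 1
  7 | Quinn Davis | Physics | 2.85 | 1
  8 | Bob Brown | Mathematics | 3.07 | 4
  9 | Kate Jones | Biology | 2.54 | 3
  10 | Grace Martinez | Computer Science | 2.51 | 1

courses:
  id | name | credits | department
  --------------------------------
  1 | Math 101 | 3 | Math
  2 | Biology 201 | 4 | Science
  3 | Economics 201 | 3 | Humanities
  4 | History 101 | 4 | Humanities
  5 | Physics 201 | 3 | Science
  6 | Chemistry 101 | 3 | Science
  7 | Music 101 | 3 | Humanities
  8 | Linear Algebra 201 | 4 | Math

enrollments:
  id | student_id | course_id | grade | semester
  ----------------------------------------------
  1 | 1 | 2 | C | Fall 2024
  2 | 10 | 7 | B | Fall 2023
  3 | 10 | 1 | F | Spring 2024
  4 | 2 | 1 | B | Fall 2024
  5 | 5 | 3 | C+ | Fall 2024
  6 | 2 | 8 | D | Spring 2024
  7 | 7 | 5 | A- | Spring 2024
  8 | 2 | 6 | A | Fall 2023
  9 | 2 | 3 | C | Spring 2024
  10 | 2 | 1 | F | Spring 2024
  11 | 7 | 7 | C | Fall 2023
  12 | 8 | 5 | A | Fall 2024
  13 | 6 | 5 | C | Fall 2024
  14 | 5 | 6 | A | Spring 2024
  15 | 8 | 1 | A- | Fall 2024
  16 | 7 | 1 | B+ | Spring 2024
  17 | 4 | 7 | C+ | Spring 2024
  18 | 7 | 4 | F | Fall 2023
SELECT name, credits FROM courses WHERE credits BETWEEN 3 AND 3

Execution result:
name | credits
Math 101 | 3
Economics 201 | 3
Physics 201 | 3
Chemistry 101 | 3
Music 101 | 3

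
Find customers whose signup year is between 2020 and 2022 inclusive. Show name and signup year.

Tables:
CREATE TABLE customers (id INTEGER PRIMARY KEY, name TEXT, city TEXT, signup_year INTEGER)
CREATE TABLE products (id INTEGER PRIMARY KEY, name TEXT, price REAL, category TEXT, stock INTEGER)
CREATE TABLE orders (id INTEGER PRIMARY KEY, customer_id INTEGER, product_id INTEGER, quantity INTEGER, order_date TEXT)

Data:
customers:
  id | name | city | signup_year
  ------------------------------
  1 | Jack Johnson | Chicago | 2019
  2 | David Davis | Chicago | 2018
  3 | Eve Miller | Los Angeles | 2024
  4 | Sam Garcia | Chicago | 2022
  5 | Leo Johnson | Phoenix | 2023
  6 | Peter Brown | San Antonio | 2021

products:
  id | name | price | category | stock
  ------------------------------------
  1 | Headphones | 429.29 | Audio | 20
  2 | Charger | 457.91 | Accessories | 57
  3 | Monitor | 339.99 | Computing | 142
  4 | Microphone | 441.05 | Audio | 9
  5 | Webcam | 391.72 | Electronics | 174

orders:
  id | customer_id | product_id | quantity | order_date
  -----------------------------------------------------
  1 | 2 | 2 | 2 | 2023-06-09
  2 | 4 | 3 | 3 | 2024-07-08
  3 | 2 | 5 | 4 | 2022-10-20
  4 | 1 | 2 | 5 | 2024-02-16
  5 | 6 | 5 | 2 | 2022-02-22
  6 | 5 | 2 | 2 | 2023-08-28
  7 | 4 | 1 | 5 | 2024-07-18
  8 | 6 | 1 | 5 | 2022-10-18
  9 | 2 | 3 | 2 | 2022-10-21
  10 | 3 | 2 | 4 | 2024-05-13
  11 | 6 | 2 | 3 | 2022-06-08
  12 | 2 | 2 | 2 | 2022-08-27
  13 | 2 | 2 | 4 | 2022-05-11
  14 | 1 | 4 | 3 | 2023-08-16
SELECT name, signup_year FROM customers WHERE signup_year BETWEEN 2020 AND 2022

Execution result:
name | signup_year
Sam Garcia | 2022
Peter Brown | 2021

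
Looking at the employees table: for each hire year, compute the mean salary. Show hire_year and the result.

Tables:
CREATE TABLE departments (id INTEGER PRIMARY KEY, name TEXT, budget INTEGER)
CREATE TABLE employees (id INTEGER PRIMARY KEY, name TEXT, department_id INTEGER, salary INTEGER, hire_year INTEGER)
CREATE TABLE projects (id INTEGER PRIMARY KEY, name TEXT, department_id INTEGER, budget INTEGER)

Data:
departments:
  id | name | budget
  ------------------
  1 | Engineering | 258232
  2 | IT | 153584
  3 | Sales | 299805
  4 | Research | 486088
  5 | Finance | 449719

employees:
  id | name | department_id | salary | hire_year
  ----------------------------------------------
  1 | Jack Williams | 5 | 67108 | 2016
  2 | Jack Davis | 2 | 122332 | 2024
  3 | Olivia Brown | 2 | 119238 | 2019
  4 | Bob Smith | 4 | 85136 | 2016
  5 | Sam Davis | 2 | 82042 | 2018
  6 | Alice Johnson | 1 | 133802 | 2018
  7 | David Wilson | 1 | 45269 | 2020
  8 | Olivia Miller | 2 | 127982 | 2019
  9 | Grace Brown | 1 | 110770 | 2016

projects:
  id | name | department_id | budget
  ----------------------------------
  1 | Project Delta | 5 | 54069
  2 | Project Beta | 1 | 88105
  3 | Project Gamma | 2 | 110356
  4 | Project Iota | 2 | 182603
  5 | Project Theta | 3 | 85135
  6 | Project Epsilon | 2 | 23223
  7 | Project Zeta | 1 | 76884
SELECT hire_year, AVG(salary) AS avg_salary FROM employees GROUP BY hire_year

Execution result:
hire_year | avg_salary
2016 | 87671.33
2018 | 107922.00
2019 | 123610.00
2020 | 45269.00
2024 | 122332.00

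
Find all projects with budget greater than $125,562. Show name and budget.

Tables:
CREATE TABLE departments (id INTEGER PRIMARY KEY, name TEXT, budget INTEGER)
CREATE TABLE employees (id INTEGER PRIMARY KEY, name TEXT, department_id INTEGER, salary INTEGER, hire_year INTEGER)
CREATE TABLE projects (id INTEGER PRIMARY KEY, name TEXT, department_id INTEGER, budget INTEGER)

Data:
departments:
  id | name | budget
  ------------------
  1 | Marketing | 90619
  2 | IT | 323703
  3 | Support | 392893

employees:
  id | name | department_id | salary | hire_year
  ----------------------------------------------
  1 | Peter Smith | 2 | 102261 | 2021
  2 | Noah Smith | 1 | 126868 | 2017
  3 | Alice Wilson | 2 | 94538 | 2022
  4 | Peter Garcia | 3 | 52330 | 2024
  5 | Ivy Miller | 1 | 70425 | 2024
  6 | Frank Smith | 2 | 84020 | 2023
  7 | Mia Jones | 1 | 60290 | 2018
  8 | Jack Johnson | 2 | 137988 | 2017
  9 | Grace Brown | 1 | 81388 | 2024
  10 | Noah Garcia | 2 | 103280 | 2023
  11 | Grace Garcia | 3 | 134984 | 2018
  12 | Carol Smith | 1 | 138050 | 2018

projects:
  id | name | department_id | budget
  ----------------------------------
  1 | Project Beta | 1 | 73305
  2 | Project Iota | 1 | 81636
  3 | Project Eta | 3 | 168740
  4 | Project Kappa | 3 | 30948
SELECT name, budget FROM projects WHERE budget > 125562

Execution result:
name | budget
Project Eta | 168740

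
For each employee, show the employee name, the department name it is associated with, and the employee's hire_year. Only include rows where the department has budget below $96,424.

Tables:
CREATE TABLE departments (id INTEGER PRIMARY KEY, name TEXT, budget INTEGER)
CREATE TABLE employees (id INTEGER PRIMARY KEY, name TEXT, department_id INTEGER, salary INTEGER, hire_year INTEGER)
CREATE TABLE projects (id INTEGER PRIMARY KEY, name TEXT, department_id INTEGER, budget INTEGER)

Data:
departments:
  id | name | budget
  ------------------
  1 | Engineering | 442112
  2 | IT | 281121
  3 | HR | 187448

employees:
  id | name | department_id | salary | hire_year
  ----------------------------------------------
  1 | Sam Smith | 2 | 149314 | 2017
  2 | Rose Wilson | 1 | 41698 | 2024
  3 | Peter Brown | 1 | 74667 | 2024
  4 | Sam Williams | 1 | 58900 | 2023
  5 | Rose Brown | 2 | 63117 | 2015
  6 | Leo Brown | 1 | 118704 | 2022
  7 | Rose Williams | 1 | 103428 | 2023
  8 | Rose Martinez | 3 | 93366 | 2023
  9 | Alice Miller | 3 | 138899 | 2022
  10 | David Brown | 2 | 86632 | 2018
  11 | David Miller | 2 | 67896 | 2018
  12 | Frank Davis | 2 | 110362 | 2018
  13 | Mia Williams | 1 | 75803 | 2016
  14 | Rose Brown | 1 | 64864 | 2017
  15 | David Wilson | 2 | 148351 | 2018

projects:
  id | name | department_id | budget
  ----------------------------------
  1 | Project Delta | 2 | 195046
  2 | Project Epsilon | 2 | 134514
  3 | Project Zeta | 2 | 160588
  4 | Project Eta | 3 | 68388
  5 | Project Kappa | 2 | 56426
SELECT c.name, p.name AS department, c.hire_year FROM employees c JOIN departments p ON c.department_id = p.id WHERE p.budget < 96424

Execution result:
(no rows)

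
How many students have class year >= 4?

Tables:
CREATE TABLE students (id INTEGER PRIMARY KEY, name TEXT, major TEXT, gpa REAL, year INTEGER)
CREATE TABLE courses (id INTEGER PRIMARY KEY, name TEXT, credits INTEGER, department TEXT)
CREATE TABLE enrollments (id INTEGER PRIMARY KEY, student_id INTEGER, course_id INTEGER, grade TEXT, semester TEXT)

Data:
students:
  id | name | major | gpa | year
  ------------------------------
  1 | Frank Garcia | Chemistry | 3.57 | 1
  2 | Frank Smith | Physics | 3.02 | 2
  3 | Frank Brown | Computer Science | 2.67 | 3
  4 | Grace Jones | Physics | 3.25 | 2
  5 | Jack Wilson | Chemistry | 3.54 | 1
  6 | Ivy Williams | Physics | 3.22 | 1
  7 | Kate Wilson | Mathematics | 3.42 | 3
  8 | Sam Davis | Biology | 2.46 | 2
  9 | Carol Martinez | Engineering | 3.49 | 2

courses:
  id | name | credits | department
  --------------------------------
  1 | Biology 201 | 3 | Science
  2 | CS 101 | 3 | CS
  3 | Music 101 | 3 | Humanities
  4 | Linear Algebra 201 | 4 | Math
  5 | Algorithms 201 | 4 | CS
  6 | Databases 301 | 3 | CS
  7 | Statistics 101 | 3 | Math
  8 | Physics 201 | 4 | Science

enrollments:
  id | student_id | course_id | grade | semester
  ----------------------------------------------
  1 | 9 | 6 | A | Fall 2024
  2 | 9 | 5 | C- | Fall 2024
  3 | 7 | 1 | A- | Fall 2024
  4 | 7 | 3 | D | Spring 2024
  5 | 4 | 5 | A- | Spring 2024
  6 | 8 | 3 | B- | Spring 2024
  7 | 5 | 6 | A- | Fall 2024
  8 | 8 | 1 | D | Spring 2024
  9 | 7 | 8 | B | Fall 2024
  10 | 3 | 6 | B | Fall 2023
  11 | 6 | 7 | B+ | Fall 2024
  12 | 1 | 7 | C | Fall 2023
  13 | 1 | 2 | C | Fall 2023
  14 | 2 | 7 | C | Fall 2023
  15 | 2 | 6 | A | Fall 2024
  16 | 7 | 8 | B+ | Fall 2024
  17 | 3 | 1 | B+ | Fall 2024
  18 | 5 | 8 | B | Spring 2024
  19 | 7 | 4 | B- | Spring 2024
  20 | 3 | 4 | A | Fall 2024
SELECT COUNT(*) FROM students WHERE year >= 4

Execution result:
0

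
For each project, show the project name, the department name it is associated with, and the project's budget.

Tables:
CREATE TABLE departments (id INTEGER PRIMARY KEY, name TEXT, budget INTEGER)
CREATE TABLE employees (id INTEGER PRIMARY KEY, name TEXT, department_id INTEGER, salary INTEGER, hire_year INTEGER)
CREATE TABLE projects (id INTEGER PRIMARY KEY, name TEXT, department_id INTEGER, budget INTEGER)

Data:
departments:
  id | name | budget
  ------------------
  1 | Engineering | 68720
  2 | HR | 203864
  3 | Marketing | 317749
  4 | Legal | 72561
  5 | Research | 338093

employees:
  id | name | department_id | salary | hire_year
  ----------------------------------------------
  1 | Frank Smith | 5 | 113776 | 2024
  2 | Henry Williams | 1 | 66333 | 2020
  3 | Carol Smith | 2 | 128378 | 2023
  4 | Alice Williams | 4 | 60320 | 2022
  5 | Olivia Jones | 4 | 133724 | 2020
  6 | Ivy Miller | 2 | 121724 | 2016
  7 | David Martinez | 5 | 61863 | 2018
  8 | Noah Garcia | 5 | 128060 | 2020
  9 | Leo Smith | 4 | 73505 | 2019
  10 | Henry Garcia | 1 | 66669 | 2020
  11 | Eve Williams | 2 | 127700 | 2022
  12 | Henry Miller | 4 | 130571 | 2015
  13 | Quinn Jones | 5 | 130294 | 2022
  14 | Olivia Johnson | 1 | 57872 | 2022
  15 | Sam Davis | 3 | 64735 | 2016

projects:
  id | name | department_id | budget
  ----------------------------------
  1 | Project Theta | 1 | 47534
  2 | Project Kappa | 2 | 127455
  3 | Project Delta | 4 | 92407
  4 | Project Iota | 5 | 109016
SELECT c.name, p.name AS department, c.budget FROM projects c JOIN departments p ON c.department_id = p.id

Execution result:
name | department | budget
Project Theta | Engineering | 47534
Project Kappa | HR | 127455
Project Delta | Legal | 92407
Project Iota | Research | 109016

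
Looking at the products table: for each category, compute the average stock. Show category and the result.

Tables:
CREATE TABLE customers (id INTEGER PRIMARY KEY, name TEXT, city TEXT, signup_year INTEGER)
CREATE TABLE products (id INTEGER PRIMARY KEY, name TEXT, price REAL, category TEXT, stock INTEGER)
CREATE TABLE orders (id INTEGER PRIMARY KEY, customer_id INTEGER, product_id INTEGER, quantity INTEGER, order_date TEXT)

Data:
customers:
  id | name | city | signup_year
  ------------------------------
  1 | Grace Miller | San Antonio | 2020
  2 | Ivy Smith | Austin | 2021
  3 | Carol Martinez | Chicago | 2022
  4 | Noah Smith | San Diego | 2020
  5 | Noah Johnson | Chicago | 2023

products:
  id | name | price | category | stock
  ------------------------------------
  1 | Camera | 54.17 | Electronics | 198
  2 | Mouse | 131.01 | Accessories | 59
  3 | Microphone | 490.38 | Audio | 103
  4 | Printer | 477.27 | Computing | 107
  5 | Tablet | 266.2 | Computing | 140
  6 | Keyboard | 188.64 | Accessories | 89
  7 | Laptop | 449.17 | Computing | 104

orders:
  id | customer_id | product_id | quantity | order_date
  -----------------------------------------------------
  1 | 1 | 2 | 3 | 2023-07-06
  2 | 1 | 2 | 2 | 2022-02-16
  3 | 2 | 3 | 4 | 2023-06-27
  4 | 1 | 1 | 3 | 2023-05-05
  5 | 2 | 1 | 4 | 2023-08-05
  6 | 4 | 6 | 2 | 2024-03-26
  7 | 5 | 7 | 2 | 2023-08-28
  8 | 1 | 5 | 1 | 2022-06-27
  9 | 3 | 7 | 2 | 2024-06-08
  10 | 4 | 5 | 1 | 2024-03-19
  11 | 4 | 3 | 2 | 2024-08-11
SELECT category, AVG(stock) AS avg_stock FROM products GROUP BY category

Execution result:
category | avg_stock
Accessories | 74.00
Audio | 103.00
Computing | 117.00
Electronics | 198.00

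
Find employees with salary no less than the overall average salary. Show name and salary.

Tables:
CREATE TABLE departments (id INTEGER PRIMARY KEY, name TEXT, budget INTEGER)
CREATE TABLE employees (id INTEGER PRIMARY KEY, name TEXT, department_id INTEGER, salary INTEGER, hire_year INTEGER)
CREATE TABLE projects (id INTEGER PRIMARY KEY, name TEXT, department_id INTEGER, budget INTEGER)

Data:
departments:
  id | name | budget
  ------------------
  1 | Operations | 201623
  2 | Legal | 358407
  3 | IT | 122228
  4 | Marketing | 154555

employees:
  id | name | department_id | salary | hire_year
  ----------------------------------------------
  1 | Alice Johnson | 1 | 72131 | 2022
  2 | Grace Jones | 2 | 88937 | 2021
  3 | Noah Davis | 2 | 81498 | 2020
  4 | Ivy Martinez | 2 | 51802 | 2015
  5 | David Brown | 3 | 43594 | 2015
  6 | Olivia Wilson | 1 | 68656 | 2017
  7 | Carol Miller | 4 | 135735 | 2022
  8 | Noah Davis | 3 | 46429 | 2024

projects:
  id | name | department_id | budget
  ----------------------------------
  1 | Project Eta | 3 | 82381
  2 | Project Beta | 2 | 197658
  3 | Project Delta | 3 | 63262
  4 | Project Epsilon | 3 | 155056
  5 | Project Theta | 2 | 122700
SELECT name, salary FROM employees WHERE salary >= (SELECT AVG(salary) FROM employees)

Execution result:
name | salary
Grace Jones | 88937
Noah Davis | 81498
Carol Miller | 135735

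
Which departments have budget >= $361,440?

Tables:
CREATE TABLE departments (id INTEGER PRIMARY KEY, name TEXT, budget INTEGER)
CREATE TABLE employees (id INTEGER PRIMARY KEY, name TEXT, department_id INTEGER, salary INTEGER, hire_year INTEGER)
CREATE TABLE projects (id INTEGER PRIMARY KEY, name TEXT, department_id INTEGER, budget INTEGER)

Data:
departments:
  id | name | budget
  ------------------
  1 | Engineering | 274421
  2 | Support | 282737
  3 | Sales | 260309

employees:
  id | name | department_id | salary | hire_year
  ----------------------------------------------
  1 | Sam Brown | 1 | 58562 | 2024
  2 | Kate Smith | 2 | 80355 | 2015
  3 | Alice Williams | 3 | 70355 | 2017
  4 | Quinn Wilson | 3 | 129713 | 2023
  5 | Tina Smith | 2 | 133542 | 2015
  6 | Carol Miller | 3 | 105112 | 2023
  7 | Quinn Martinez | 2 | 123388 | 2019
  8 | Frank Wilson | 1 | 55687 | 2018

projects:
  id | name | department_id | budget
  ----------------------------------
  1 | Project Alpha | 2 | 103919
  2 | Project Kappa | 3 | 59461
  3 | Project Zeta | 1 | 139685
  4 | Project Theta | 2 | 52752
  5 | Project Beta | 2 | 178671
SELECT name, budget FROM departments WHERE budget >= 361440

Execution result:
(no rows)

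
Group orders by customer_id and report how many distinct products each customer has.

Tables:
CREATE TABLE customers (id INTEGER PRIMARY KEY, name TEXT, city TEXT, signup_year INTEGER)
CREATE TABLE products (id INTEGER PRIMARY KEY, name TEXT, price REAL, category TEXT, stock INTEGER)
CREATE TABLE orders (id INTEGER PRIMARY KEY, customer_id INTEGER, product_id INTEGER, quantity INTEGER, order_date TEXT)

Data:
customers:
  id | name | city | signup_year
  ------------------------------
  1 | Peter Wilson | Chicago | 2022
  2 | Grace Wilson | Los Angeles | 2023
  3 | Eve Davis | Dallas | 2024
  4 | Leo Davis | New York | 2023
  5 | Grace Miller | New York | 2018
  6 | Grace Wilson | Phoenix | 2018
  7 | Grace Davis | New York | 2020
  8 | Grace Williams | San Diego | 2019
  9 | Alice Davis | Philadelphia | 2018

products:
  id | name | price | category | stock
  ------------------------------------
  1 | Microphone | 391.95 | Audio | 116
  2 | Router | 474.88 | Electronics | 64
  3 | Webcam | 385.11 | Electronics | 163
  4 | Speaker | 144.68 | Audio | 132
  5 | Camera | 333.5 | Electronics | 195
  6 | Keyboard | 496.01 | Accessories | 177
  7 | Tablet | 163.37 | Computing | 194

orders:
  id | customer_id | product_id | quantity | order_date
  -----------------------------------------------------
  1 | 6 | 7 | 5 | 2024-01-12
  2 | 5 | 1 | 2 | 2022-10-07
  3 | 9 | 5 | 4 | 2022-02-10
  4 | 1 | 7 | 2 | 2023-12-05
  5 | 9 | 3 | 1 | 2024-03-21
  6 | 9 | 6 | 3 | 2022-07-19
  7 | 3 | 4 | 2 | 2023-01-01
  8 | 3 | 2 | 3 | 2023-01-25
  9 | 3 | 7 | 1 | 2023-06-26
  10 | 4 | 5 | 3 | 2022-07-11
SELECT customer_id, COUNT(DISTINCT product_id) AS distinct_product_count FROM orders GROUP BY customer_id

Execution result:
customer_id | distinct_product_count
1 | 1
3 | 3
4 | 1
5 | 1
6 | 1
9 | 3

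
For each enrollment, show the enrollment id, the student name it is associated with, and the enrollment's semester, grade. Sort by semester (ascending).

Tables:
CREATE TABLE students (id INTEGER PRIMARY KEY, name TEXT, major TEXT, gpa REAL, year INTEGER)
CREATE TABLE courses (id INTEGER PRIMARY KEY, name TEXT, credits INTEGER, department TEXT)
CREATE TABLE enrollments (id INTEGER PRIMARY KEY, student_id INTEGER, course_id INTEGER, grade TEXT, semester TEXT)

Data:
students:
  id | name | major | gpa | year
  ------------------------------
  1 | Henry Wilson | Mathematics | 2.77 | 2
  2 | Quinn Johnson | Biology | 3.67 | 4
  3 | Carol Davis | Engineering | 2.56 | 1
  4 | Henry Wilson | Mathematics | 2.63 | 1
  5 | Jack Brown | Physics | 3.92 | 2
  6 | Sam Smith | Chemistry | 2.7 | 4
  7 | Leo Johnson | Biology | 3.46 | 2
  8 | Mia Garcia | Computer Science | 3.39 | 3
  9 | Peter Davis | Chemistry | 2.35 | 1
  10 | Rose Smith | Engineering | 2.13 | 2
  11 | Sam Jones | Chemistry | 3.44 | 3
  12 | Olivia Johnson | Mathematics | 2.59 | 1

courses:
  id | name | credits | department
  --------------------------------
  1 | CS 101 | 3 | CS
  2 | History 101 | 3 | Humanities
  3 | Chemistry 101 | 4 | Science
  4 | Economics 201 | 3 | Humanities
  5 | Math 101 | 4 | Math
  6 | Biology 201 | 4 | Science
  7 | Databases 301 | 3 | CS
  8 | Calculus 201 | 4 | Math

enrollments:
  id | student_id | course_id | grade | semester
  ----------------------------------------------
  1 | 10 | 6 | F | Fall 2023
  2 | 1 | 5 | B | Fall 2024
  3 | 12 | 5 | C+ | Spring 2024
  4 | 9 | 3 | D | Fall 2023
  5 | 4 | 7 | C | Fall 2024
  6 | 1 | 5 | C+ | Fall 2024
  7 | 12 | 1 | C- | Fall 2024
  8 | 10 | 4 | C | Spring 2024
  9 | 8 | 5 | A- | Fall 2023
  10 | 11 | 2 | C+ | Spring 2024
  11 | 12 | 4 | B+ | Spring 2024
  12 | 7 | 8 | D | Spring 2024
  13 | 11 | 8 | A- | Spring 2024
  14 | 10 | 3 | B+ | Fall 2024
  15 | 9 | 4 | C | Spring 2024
SELECT c.id, p.name AS student, c.semester, c.grade FROM enrollments c JOIN students p ON c.student_id = p.id ORDER BY c.semester ASC

Execution result:
id | student | semester | grade
1 | Rose Smith | Fall 2023 | F
4 | Peter Davis | Fall 2023 | D
9 | Mia Garcia | Fall 2023 | A-
2 | Henry Wilson | Fall 2024 | B
5 | Henry Wilson | Fall 2024 | C
6 | Henry Wilson | Fall 2024 | C+
7 | Olivia Johnson | Fall 2024 | C-
14 | Rose Smith | Fall 2024 | B+
3 | Olivia Johnson | Spring 2024 | C+
8 | Rose Smith | Spring 2024 | C
10 | Sam Jones | Spring 2024 | C+
11 | Olivia Johnson | Spring 2024 | B+
12 | Leo Johnson | Spring 2024 | D
13 | Sam Jones | Spring 2024 | A-
15 | Peter Davis | Spring 2024 | C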